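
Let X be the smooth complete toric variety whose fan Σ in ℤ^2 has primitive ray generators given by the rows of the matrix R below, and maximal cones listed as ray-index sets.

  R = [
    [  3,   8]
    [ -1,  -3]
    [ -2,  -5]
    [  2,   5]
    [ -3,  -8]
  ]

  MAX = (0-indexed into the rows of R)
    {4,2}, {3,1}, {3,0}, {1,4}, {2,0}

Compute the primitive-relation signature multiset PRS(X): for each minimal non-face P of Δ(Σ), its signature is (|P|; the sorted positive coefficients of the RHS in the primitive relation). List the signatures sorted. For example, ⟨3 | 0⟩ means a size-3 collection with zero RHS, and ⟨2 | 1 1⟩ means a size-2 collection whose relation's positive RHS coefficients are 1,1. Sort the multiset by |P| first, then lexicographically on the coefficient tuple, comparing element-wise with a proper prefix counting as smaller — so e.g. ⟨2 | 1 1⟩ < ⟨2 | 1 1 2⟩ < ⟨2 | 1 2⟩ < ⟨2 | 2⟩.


Primitive collections (5):

  P = {0,4}:  v_{0} + v_{4} = 0 — sig = ⟨2 | 0⟩
  P = {2,3}:  v_{2} + v_{3} = 0 — sig = ⟨2 | 0⟩
  P = {0,1}:  v_{0} + v_{1} = v_{3} — sig = ⟨2 | 1⟩
  P = {1,2}:  v_{1} + v_{2} = v_{4} — sig = ⟨2 | 1⟩
  P = {3,4}:  v_{3} + v_{4} = v_{1} — sig = ⟨2 | 1⟩

Signatures (|P|; sorted positive RHS coefficients), sorted:
[⟨2 | 0⟩, ⟨2 | 0⟩, ⟨2 | 1⟩, ⟨2 | 1⟩, ⟨2 | 1⟩]


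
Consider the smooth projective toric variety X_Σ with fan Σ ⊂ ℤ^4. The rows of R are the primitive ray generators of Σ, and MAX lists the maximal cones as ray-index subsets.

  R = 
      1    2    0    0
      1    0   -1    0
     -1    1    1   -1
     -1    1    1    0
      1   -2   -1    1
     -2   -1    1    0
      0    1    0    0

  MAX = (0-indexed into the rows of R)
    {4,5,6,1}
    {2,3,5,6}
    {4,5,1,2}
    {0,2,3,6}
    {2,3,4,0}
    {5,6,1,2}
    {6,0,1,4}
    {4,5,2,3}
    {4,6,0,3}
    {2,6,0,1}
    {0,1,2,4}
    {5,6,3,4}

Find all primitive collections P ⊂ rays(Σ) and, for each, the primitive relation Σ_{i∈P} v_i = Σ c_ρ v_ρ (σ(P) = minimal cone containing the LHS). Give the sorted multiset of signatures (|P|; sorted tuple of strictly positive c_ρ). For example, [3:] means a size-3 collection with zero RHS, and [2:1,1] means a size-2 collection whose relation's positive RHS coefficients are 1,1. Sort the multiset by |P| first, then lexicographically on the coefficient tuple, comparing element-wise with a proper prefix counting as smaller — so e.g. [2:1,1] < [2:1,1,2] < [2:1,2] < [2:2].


|primitive collections| = 3. Relations:

  P = {0,5}:  v_{0} + v_{5} = v_{3}  →  sig = [2:1]
  P = {1,3}:  v_{1} + v_{3} = v_{6}  →  sig = [2:1]
  P = {2,4,6}:  v_{2} + v_{4} + v_{6} = 0  →  sig = [3:]

Sorted signature multiset PRS(X):
[[2:1], [2:1], [3:]]


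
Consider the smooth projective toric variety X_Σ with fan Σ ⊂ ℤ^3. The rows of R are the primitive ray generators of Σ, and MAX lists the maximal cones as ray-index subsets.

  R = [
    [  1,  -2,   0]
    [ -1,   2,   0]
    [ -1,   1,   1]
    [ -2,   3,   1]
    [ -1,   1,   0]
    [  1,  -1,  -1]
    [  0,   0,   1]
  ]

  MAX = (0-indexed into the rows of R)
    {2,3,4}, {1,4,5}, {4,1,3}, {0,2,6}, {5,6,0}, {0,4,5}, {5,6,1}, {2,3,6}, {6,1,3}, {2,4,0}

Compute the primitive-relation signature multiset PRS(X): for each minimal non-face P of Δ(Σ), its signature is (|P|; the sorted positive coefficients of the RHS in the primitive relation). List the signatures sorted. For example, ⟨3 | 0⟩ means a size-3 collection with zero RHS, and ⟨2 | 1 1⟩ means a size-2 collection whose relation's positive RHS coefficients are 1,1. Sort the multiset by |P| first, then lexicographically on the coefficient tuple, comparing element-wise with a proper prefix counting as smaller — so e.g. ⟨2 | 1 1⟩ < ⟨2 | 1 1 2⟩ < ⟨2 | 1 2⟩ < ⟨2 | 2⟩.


Minimal non-faces — 6 found among 7 rays, 10 max cones:

  • {0,1}:  v_{0} + v_{1} = 0  ⇒ sig = ⟨2 | 0⟩
  • {2,5}:  v_{2} + v_{5} = 0  ⇒ sig = ⟨2 | 0⟩
  • {0,3}:  v_{0} + v_{3} = v_{2}  ⇒ sig = ⟨2 | 1⟩
  • {1,2}:  v_{1} + v_{2} = v_{3}  ⇒ sig = ⟨2 | 1⟩
  • {3,5}:  v_{3} + v_{5} = v_{1}  ⇒ sig = ⟨2 | 1⟩
  • {4,6}:  v_{4} + v_{6} = v_{2}  ⇒ sig = ⟨2 | 1⟩

Hence PRS(X_Σ) =
    |P|=2: 6 collections, coeffs (), (), (1), (1), (1), (1)


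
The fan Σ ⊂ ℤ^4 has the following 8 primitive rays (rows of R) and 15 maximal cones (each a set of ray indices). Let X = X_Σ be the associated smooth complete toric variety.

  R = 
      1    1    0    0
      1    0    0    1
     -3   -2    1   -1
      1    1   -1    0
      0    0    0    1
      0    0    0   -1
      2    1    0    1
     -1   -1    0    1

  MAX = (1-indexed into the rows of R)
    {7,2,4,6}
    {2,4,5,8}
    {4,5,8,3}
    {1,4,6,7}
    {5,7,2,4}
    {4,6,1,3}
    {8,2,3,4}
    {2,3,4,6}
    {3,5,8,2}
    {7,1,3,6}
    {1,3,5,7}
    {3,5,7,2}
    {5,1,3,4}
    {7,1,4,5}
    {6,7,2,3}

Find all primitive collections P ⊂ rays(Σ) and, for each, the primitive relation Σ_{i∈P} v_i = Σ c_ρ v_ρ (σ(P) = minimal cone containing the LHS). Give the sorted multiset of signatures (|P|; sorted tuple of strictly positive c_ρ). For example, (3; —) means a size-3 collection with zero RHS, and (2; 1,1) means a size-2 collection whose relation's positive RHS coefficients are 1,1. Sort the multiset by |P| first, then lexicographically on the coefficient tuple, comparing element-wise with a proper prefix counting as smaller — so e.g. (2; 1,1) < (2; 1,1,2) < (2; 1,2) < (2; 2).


Minimal non-faces — 7 found among 8 rays, 15 max cones:

  • {5,6}:  v_{5} + v_{6} = 0  so sig = (2; —)
  • {1,2}:  v_{1} + v_{2} = v_{7}  so sig = (2; 1)
  • {1,8}:  v_{1} + v_{8} = v_{5}  so sig = (2; 1)
  • {7,8}:  v_{7} + v_{8} = v_{2} + v_{5}  so sig = (2; 1,1)
  • {6,8}:  v_{6} + v_{8} = v_{2} + v_{3} + v_{4}  so sig = (2; 1,1,1)
  • {3,4,7}:  v_{3} + v_{4} + v_{7} = 0  so sig = (3; —)
  • {2,3,4,5}:  v_{2} + v_{3} + v_{4} + v_{5} = v_{8}  so sig = (4; 1)

Sorted signature multiset PRS(X):
{ (2; —),  (2; 1) ×2,  (2; 1,1),  (2; 1,1,1),  (3; —),  (4; 1) }


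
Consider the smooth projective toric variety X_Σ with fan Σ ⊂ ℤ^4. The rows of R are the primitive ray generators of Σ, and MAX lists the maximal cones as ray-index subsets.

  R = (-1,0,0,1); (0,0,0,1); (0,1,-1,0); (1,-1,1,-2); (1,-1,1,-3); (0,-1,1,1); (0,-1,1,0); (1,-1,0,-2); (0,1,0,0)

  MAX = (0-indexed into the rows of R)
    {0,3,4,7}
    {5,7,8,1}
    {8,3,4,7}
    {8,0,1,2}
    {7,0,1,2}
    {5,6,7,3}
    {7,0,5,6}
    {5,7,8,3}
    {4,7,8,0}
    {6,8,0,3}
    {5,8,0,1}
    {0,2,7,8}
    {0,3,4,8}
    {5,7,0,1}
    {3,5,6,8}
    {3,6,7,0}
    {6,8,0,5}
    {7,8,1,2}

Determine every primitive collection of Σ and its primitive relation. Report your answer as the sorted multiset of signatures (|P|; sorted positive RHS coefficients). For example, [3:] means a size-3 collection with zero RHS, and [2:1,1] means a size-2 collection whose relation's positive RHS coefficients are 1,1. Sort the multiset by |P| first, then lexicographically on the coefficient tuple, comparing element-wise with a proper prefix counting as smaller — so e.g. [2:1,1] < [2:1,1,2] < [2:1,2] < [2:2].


Σ has 14 primitive collections:

  P = {2,6}:  v_{2} + v_{6} = 0  ⇒ sig = [2:]
  P = {1,4}:  v_{1} + v_{4} = v_{3}  ⇒ sig = [2:1]
  P = {1,6}:  v_{1} + v_{6} = v_{5}  ⇒ sig = [2:1]
  P = {2,5}:  v_{2} + v_{5} = v_{1}  ⇒ sig = [2:1]
  P = {2,3}:  v_{2} + v_{3} = v_{7} + v_{8}  ⇒ sig = [2:1,1]
  P = {4,5}:  v_{4} + v_{5} = v_{3} + v_{6}  ⇒ sig = [2:1,1]
  P = {1,3}:  v_{1} + v_{3} = v_{5} + v_{7} + v_{8}  ⇒ sig = [2:1,1,1]
  P = {4,6}:  v_{4} + v_{6} = v_{0} + 2·v_{3}  ⇒ sig = [2:1,2]
  P = {2,4}:  v_{2} + v_{4} = v_{0} + 2·v_{7} + 2·v_{8}  ⇒ sig = [2:1,2,2]
  P = {6,7,8}:  v_{6} + v_{7} + v_{8} = v_{3}  ⇒ sig = [3:1]
  P = {0,3,5}:  v_{0} + v_{3} + v_{5} = 2·v_{6}  ⇒ sig = [3:2]
  P = {0,1,7,8}:  v_{0} + v_{1} + v_{7} + v_{8} = 0  ⇒ sig = [4:]
  P = {0,3,7,8}:  v_{0} + v_{3} + v_{7} + v_{8} = v_{4}  ⇒ sig = [4:1]
  P = {0,5,7,8}:  v_{0} + v_{5} + v_{7} + v_{8} = v_{6}  ⇒ sig = [4:1]

Sorted signature multiset PRS(X):
[[2:], [2:1], [2:1], [2:1], [2:1,1], [2:1,1], [2:1,1,1], [2:1,2], [2:1,2,2], [3:1], [3:2], [4:], [4:1], [4:1]]


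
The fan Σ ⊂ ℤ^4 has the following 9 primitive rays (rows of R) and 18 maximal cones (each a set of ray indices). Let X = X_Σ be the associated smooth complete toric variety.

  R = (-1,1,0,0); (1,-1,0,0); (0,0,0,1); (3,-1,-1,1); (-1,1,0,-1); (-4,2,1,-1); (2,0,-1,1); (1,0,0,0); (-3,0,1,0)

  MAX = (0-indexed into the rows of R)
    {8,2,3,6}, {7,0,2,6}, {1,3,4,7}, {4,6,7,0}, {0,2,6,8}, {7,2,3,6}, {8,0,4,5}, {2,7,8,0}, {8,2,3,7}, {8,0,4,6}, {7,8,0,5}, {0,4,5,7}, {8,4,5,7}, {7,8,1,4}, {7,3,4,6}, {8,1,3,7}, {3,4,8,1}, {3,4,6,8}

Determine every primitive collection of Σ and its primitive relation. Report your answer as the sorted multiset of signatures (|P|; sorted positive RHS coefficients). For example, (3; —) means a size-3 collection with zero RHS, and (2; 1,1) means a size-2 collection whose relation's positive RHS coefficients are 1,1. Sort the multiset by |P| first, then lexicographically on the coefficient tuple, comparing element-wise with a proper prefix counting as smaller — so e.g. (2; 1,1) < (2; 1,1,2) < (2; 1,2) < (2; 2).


|primitive collections| = 12. Relations:

  • {0,1}:  v_{0} + v_{1} = 0  →  sig = (2; —)
  • {0,3}:  v_{0} + v_{3} = v_{6}  →  sig = (2; 1)
  • {1,6}:  v_{1} + v_{6} = v_{3}  →  sig = (2; 1)
  • {2,4}:  v_{2} + v_{4} = v_{0}  →  sig = (2; 1)
  • {3,5}:  v_{3} + v_{5} = v_{0}  →  sig = (2; 1)
  • {1,2}:  v_{1} + v_{2} = v_{3} + v_{7} + v_{8}  →  sig = (2; 1,1,1)
  • {1,5}:  v_{1} + v_{5} = v_{4} + v_{7} + v_{8}  →  sig = (2; 1,1,1)
  • {2,5}:  v_{2} + v_{5} = 2·v_{0} + v_{7} + v_{8}  →  sig = (2; 1,1,2)
  • {5,6}:  v_{5} + v_{6} = 2·v_{0}  →  sig = (2; 2)
  • {6,7,8}:  v_{6} + v_{7} + v_{8} = v_{2}  →  sig = (3; 1)
  • {3,4,7,8}:  v_{3} + v_{4} + v_{7} + v_{8} = 0  →  sig = (4; —)
  • {0,4,7,8}:  v_{0} + v_{4} + v_{7} + v_{8} = v_{5}  →  sig = (4; 1)

so the primitive-relation signature multiset is
{ (2; —),  (2; 1) ×4,  (2; 1,1,1) ×2,  (2; 1,1,2),  (2; 2),  (3; 1),  (4; —),  (4; 1) }


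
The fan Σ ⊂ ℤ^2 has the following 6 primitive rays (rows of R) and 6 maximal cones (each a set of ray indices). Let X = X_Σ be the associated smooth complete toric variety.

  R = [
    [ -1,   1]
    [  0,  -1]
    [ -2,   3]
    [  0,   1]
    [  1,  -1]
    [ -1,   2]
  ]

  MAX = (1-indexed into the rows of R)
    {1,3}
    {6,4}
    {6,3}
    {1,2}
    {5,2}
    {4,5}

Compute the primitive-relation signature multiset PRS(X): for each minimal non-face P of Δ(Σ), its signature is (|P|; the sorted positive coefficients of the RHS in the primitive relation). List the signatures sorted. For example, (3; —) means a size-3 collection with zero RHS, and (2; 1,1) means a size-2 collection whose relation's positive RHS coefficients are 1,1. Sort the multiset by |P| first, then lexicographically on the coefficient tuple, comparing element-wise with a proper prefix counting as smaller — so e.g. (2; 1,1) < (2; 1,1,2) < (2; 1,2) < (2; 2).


Primitive collections (9):

  P={1,5}:  v_{1} + v_{5} = 0  ⇒ sig = (2; —)
  P={2,4}:  v_{2} + v_{4} = 0  ⇒ sig = (2; —)
  P={1,4}:  v_{1} + v_{4} = v_{6}  ⇒ sig = (2; 1)
  P={1,6}:  v_{1} + v_{6} = v_{3}  ⇒ sig = (2; 1)
  P={2,6}:  v_{2} + v_{6} = v_{1}  ⇒ sig = (2; 1)
  P={3,5}:  v_{3} + v_{5} = v_{6}  ⇒ sig = (2; 1)
  P={5,6}:  v_{5} + v_{6} = v_{4}  ⇒ sig = (2; 1)
  P={2,3}:  v_{2} + v_{3} = 2·v_{1}  ⇒ sig = (2; 2)
  P={3,4}:  v_{3} + v_{4} = 2·v_{6}  ⇒ sig = (2; 2)

Hence PRS(X_Σ) =
    (2; —)
    (2; —)
    (2; 1)
    (2; 1)
    (2; 1)
    (2; 1)
    (2; 1)
    (2; 2)
    (2; 2)


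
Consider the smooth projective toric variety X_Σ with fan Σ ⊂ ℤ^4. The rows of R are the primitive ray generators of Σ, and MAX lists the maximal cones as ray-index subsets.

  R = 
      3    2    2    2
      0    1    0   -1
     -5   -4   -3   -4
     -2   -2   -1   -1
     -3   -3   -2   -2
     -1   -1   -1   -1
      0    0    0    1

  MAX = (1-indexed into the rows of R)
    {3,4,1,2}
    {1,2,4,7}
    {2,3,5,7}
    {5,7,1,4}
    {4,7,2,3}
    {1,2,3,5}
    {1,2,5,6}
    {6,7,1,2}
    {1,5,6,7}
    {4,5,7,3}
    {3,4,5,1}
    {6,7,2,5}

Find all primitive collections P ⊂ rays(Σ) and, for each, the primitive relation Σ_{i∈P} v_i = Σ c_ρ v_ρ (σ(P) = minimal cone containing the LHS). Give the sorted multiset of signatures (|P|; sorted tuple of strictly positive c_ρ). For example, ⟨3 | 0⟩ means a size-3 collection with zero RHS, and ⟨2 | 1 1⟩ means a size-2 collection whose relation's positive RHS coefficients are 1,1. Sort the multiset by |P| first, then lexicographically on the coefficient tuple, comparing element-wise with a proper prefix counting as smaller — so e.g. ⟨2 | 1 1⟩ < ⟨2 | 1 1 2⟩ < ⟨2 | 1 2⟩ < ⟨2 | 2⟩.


5 collections generate NE(X_Σ); each relation:

  {4,6}:  v_{4} + v_{6} = v_{5}  ⇒ sig = ⟨2 | 1⟩
  {3,6}:  v_{3} + v_{6} = v_{2} + 2·v_{5}  ⇒ sig = ⟨2 | 1 2⟩
  {1,3,7}:  v_{1} + v_{3} + v_{7} = v_{4}  ⇒ sig = ⟨3 | 1⟩
  {2,4,5}:  v_{2} + v_{4} + v_{5} = v_{3}  ⇒ sig = ⟨3 | 1⟩
  {1,2,5,7}:  v_{1} + v_{2} + v_{5} + v_{7} = 0  ⇒ sig = ⟨4 | 0⟩

Sorted signature multiset PRS(X):
    ⟨2 | 1⟩
    ⟨2 | 1 2⟩
    ⟨3 | 1⟩
    ⟨3 | 1⟩
    ⟨4 | 0⟩


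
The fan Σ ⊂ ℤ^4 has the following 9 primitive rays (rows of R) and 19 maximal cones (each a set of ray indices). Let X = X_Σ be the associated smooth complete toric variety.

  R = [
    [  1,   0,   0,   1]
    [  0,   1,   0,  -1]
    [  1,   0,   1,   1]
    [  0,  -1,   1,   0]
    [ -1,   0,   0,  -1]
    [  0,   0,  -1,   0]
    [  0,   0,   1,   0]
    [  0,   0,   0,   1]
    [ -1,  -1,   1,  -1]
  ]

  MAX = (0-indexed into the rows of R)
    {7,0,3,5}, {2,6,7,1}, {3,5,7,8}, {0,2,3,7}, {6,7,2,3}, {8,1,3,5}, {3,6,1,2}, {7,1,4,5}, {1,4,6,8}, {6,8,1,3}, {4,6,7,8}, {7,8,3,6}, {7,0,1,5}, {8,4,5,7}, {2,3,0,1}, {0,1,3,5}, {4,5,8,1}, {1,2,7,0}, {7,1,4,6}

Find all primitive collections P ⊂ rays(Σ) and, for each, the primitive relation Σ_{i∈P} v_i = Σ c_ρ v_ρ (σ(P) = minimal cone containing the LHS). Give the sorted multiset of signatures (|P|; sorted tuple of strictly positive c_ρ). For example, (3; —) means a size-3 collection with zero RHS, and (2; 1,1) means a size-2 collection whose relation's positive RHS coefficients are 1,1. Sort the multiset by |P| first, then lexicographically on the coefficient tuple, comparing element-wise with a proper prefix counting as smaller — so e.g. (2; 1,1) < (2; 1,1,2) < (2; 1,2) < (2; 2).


10 collections generate NE(X_Σ); each relation:

  P = {0,4}:  v_{0} + v_{4} = 0 ; sig = (2; —)
  P = {5,6}:  v_{5} + v_{6} = 0 ; sig = (2; —)
  P = {0,6}:  v_{0} + v_{6} = v_{2} ; sig = (2; 1)
  P = {0,8}:  v_{0} + v_{8} = v_{3} ; sig = (2; 1)
  P = {2,4}:  v_{2} + v_{4} = v_{6} ; sig = (2; 1)
  P = {2,5}:  v_{2} + v_{5} = v_{0} ; sig = (2; 1)
  P = {3,4}:  v_{3} + v_{4} = v_{8} ; sig = (2; 1)
  P = {2,8}:  v_{2} + v_{8} = v_{3} + v_{6} ; sig = (2; 1,1)
  P = {1,3,7}:  v_{1} + v_{3} + v_{7} = v_{6} ; sig = (3; 1)
  P = {1,7,8}:  v_{1} + v_{7} + v_{8} = v_{4} + v_{6} ; sig = (3; 1,1)

Hence PRS(X_Σ) =
    |P|=2: 8 collections, coeffs (), (), (1), (1), (1), (1), (1), (1,1)
    |P|=3: 2 collections, coeffs (1), (1,1)


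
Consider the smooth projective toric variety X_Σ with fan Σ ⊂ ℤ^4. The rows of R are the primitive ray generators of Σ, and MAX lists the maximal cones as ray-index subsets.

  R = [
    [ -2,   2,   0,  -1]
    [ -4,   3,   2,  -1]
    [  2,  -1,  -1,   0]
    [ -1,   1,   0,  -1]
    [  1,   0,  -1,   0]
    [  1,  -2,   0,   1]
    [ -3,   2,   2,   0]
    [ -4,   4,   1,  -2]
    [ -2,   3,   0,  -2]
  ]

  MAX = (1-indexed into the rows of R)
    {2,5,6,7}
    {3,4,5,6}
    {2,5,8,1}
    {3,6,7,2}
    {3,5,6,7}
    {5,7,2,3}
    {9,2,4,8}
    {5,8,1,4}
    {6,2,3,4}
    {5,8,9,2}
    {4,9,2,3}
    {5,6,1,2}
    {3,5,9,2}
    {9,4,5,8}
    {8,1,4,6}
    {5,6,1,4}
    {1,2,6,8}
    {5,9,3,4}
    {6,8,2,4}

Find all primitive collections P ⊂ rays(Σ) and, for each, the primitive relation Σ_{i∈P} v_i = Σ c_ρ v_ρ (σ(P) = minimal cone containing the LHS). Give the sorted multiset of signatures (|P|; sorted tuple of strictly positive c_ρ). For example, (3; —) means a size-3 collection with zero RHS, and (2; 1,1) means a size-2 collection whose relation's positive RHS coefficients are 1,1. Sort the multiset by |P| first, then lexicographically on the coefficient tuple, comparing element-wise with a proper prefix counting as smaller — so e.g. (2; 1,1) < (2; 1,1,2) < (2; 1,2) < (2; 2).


Δ(Σ) — 9 vertices, 12 min non-faces:

  P = {3,8}:  v_{3} + v_{8} = v_{9}  →  sig = (2; 1)
  P = {4,7}:  v_{4} + v_{7} = v_{2}  →  sig = (2; 1)
  P = {6,9}:  v_{6} + v_{9} = v_{4}  →  sig = (2; 1)
  P = {1,3}:  v_{1} + v_{3} = v_{4} + v_{5}  →  sig = (2; 1,1)
  P = {1,9}:  v_{1} + v_{9} = v_{4} + v_{5} + v_{8}  →  sig = (2; 1,1,1)
  P = {7,9}:  v_{7} + v_{9} = 2·v_{2} + v_{3} + v_{5}  →  sig = (2; 1,1,2)
  P = {7,8}:  v_{7} + v_{8} = 2·v_{2} + v_{5}  →  sig = (2; 1,2)
  P = {1,7}:  v_{1} + v_{7} = 2·v_{2} + 2·v_{5} + v_{6}  →  sig = (2; 1,2,2)
  P = {2,4,5}:  v_{2} + v_{4} + v_{5} = v_{8}  →  sig = (3; 1)
  P = {5,6,8}:  v_{5} + v_{6} + v_{8} = v_{1}  →  sig = (3; 1)
  P = {1,2,4}:  v_{1} + v_{2} + v_{4} = v_{6} + 2·v_{8}  →  sig = (3; 1,2)
  P = {2,3,5,6}:  v_{2} + v_{3} + v_{5} + v_{6} = 0  →  sig = (4; —)

Signatures (|P|; sorted positive RHS coefficients), sorted:
    (2; 1)
    (2; 1)
    (2; 1)
    (2; 1,1)
    (2; 1,1,1)
    (2; 1,1,2)
    (2; 1,2)
    (2; 1,2,2)
    (3; 1)
    (3; 1)
    (3; 1,2)
    (4; —)


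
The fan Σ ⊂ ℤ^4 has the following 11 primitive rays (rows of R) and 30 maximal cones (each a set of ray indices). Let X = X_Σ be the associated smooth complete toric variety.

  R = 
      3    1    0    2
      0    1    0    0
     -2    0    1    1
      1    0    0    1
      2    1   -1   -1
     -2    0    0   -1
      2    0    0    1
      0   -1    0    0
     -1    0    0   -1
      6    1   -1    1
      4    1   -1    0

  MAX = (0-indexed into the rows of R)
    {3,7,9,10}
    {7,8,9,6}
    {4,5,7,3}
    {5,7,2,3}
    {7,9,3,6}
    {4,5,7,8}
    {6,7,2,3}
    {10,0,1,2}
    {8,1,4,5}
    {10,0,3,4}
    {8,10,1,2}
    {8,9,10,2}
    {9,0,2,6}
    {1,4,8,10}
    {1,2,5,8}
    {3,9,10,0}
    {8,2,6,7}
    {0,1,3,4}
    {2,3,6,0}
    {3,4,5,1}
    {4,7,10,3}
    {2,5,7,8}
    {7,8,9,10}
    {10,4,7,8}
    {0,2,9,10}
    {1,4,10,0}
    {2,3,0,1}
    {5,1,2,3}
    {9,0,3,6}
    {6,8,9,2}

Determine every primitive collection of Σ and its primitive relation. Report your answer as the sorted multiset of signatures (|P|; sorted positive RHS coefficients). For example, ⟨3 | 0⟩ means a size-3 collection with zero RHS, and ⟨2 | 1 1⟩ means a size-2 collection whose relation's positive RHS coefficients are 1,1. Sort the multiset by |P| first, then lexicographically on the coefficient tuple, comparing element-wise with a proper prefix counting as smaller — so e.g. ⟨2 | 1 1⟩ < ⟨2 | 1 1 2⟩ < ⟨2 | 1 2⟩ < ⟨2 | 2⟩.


|primitive collections| = 19. Relations:

  P = {1,7}:  v_{1} + v_{7} = 0 ; sig = ⟨2 | 0⟩
  P = {3,8}:  v_{3} + v_{8} = 0 ; sig = ⟨2 | 0⟩
  P = {5,6}:  v_{5} + v_{6} = 0 ; sig = ⟨2 | 0⟩
  P = {2,4}:  v_{2} + v_{4} = v_{1} ; sig = ⟨2 | 1⟩
  P = {4,6}:  v_{4} + v_{6} = v_{10} ; sig = ⟨2 | 1⟩
  P = {5,9}:  v_{5} + v_{9} = v_{10} ; sig = ⟨2 | 1⟩
  P = {5,10}:  v_{5} + v_{10} = v_{4} ; sig = ⟨2 | 1⟩
  P = {6,10}:  v_{6} + v_{10} = v_{9} ; sig = ⟨2 | 1⟩
  P = {0,5}:  v_{0} + v_{5} = v_{1} + v_{3} ; sig = ⟨2 | 1 1⟩
  P = {0,7}:  v_{0} + v_{7} = v_{3} + v_{6} ; sig = ⟨2 | 1 1⟩
  P = {0,8}:  v_{0} + v_{8} = v_{2} + v_{10} ; sig = ⟨2 | 1 1⟩
  P = {1,6}:  v_{1} + v_{6} = v_{2} + v_{10} ; sig = ⟨2 | 1 1⟩
  P = {1,9}:  v_{1} + v_{9} = v_{2} + 2·v_{10} ; sig = ⟨2 | 1 2⟩
  P = {4,9}:  v_{4} + v_{9} = 2·v_{10} ; sig = ⟨2 | 2⟩
  P = {2,3,10}:  v_{2} + v_{3} + v_{10} = v_{0} ; sig = ⟨3 | 1⟩
  P = {2,7,10}:  v_{2} + v_{7} + v_{10} = v_{6} ; sig = ⟨3 | 1⟩
  P = {1,3,10}:  v_{1} + v_{3} + v_{10} = v_{0} + v_{4} ; sig = ⟨3 | 1 1⟩
  P = {2,3,9}:  v_{2} + v_{3} + v_{9} = v_{0} + v_{6} ; sig = ⟨3 | 1 1⟩
  P = {2,7,9}:  v_{2} + v_{7} + v_{9} = 2·v_{6} ; sig = ⟨3 | 2⟩

Hence PRS(X_Σ) =
    ⟨2 | 0⟩
    ⟨2 | 0⟩
    ⟨2 | 0⟩
    ⟨2 | 1⟩
    ⟨2 | 1⟩
    ⟨2 | 1⟩
    ⟨2 | 1⟩
    ⟨2 | 1⟩
    ⟨2 | 1 1⟩
    ⟨2 | 1 1⟩
    ⟨2 | 1 1⟩
    ⟨2 | 1 1⟩
    ⟨2 | 1 2⟩
    ⟨2 | 2⟩
    ⟨3 | 1⟩
    ⟨3 | 1⟩
    ⟨3 | 1 1⟩
    ⟨3 | 1 1⟩
    ⟨3 | 2⟩


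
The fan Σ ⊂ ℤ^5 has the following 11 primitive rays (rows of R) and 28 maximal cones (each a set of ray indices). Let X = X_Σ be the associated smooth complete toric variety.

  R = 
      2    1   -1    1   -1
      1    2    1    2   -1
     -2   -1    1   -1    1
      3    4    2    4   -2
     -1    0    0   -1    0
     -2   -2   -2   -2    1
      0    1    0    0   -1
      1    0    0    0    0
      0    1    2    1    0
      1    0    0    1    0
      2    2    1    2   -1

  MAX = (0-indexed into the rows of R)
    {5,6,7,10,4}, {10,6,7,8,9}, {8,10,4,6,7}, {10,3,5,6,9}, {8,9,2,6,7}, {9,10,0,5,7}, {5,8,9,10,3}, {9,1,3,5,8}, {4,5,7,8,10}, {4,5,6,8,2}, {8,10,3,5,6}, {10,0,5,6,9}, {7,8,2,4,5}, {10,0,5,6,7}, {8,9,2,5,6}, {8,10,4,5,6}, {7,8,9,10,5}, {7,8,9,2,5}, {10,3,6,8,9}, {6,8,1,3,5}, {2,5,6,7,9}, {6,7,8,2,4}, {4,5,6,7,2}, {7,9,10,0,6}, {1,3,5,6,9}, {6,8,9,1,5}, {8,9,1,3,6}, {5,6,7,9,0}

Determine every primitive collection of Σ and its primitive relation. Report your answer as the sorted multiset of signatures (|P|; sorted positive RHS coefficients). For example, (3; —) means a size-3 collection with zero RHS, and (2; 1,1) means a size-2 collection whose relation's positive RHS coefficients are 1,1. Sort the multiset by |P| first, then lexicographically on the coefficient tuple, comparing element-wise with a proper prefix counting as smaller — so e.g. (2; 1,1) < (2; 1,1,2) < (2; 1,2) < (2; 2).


The 18 primitive collections of Σ (r=11, n=5):

  {0,2}:  v_{0} + v_{2} = 0  so sig = (2; —)
  {4,9}:  v_{4} + v_{9} = 0  so sig = (2; —)
  {0,8}:  v_{0} + v_{8} = v_{10}  so sig = (2; 1)
  {1,7}:  v_{1} + v_{7} = v_{10}  so sig = (2; 1)
  {1,10}:  v_{1} + v_{10} = v_{3}  so sig = (2; 1)
  {2,10}:  v_{2} + v_{10} = v_{8}  so sig = (2; 1)
  {2,3}:  v_{2} + v_{3} = v_{1} + v_{8}  so sig = (2; 1,1)
  {0,4}:  v_{0} + v_{4} = v_{5} + v_{6} + v_{7} + v_{10}  so sig = (2; 1,1,1,1)
  {1,4}:  v_{1} + v_{4} = v_{5} + v_{6} + v_{8} + v_{10}  so sig = (2; 1,1,1,1)
  {0,1}:  v_{0} + v_{1} = v_{5} + v_{6} + v_{9} + 2·v_{10}  so sig = (2; 1,1,1,2)
  {1,2}:  v_{1} + v_{2} = v_{5} + v_{6} + 2·v_{8} + v_{9}  so sig = (2; 1,1,1,2)
  {3,4}:  v_{3} + v_{4} = v_{5} + v_{6} + v_{8} + 2·v_{10}  so sig = (2; 1,1,1,2)
  {0,3}:  v_{0} + v_{3} = v_{5} + v_{6} + v_{9} + 3·v_{10}  so sig = (2; 1,1,1,3)
  {3,7}:  v_{3} + v_{7} = 2·v_{10}  so sig = (2; 2)
  {5,6,7,8}:  v_{5} + v_{6} + v_{7} + v_{8} = v_{4}  so sig = (4; 1)
  {5,6,7,9,10}:  v_{5} + v_{6} + v_{7} + v_{9} + v_{10} = v_{0}  so sig = (5; 1)
  {5,6,8,9,10}:  v_{5} + v_{6} + v_{8} + v_{9} + v_{10} = v_{1}  so sig = (5; 1)
  {3,5,6,8,9}:  v_{3} + v_{5} + v_{6} + v_{8} + v_{9} = 2·v_{1}  so sig = (5; 2)

so the primitive-relation signature multiset is
{ (2; —) ×2,  (2; 1) ×4,  (2; 1,1),  (2; 1,1,1,1) ×2,  (2; 1,1,1,2) ×3,  (2; 1,1,1,3),  (2; 2),  (4; 1),  (5; 1) ×2,  (5; 2) }


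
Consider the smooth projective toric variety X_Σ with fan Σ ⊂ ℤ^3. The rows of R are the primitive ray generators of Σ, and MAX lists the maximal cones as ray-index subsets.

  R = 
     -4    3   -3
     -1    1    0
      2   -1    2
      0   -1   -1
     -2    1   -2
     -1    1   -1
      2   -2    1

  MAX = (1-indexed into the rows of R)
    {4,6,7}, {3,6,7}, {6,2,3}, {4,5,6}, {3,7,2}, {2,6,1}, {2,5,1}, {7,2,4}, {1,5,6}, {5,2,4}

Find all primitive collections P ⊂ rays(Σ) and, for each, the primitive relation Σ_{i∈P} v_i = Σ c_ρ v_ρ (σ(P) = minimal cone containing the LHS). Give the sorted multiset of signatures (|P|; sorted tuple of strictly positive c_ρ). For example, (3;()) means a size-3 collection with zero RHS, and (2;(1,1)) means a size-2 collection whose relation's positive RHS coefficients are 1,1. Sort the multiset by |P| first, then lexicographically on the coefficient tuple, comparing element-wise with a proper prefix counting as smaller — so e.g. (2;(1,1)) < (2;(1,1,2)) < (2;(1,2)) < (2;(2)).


Minimal non-faces — 9 found among 7 rays, 10 max cones:

  {3,5}:  v_{3} + v_{5} = 0 ; sig = (2;())
  {1,7}:  v_{1} + v_{7} = v_{5} ; sig = (2;(1))
  {3,4}:  v_{3} + v_{4} = v_{7} ; sig = (2;(1))
  {5,7}:  v_{5} + v_{7} = v_{4} ; sig = (2;(1))
  {1,3}:  v_{1} + v_{3} = v_{2} + v_{6} ; sig = (2;(1,1))
  {1,4}:  v_{1} + v_{4} = 2·v_{5} ; sig = (2;(2))
  {2,6,7}:  v_{2} + v_{6} + v_{7} = 0 ; sig = (3;())
  {2,4,6}:  v_{2} + v_{4} + v_{6} = v_{5} ; sig = (3;(1))
  {2,5,6}:  v_{2} + v_{5} + v_{6} = v_{1} ; sig = (3;(1))

Hence PRS(X_Σ) =
    (2;())
    (2;(1))
    (2;(1))
    (2;(1))
    (2;(1,1))
    (2;(2))
    (3;())
    (3;(1))
    (3;(1))


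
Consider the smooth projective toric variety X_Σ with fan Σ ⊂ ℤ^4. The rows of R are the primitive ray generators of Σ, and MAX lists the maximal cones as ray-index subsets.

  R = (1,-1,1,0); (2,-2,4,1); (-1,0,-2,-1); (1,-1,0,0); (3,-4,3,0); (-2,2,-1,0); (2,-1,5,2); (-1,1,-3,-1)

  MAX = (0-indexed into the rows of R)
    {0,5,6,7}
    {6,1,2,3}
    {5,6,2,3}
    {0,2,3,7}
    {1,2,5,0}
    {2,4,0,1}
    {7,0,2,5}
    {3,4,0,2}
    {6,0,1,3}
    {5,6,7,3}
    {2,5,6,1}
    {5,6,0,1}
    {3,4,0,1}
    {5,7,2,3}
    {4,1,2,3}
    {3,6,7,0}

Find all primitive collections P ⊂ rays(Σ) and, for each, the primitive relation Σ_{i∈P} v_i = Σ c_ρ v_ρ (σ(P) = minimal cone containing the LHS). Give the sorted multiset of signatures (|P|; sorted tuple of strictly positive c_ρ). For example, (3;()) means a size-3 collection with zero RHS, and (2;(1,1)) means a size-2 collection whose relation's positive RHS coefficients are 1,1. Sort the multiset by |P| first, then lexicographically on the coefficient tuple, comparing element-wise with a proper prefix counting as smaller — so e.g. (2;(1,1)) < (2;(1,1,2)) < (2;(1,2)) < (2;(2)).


The 9 primitive collections of Σ (r=8, n=4):

  • {1,7}:  v_{1} + v_{7} = v_{0}  ⟹  sig = (2;(1))
  • {4,5}:  v_{4} + v_{5} = v_{1} + v_{2}  ⟹  sig = (2;(1,1))
  • {4,7}:  v_{4} + v_{7} = 2·v_{0} + v_{2} + v_{3}  ⟹  sig = (2;(1,1,2))
  • {4,6}:  v_{4} + v_{6} = 2·v_{1} + v_{3}  ⟹  sig = (2;(1,2))
  • {0,3,5}:  v_{0} + v_{3} + v_{5} = 0  ⟹  sig = (3;())
  • {2,6,7}:  v_{2} + v_{6} + v_{7} = 0  ⟹  sig = (3;())
  • {0,2,6}:  v_{0} + v_{2} + v_{6} = v_{1}  ⟹  sig = (3;(1))
  • {1,3,5}:  v_{1} + v_{3} + v_{5} = v_{2} + v_{6}  ⟹  sig = (3;(1,1))
  • {0,1,2,3}:  v_{0} + v_{1} + v_{2} + v_{3} = v_{4}  ⟹  sig = (4;(1))

Hence PRS(X_Σ) =
{ (2;(1)),  (2;(1,1)),  (2;(1,1,2)),  (2;(1,2)),  (3;()) ×2,  (3;(1)),  (3;(1,1)),  (4;(1)) }


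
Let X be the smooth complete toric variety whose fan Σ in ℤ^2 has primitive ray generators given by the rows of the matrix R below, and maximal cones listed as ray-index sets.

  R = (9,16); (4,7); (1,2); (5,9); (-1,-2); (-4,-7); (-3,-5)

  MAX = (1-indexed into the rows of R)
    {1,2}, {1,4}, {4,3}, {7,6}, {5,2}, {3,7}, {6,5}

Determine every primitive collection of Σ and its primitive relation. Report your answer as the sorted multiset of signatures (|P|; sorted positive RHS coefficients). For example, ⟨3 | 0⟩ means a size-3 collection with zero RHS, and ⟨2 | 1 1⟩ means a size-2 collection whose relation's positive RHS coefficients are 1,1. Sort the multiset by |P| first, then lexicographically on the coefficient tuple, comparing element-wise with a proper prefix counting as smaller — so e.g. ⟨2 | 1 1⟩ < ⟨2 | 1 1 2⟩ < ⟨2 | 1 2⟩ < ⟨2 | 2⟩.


The 14 primitive collections of Σ (r=7, n=2):

  {2,6}:  v_{2} + v_{6} = 0 ; sig = ⟨2 | 0⟩
  {3,5}:  v_{3} + v_{5} = 0 ; sig = ⟨2 | 0⟩
  {1,6}:  v_{1} + v_{6} = v_{4} ; sig = ⟨2 | 1⟩
  {2,3}:  v_{2} + v_{3} = v_{4} ; sig = ⟨2 | 1⟩
  {2,4}:  v_{2} + v_{4} = v_{1} ; sig = ⟨2 | 1⟩
  {2,7}:  v_{2} + v_{7} = v_{3} ; sig = ⟨2 | 1⟩
  {3,6}:  v_{3} + v_{6} = v_{7} ; sig = ⟨2 | 1⟩
  {4,5}:  v_{4} + v_{5} = v_{2} ; sig = ⟨2 | 1⟩
  {4,6}:  v_{4} + v_{6} = v_{3} ; sig = ⟨2 | 1⟩
  {5,7}:  v_{5} + v_{7} = v_{6} ; sig = ⟨2 | 1⟩
  {1,7}:  v_{1} + v_{7} = v_{3} + v_{4} ; sig = ⟨2 | 1 1⟩
  {1,3}:  v_{1} + v_{3} = 2·v_{4} ; sig = ⟨2 | 2⟩
  {1,5}:  v_{1} + v_{5} = 2·v_{2} ; sig = ⟨2 | 2⟩
  {4,7}:  v_{4} + v_{7} = 2·v_{3} ; sig = ⟨2 | 2⟩

Sorted signature multiset PRS(X):
    ⟨2 | 0⟩
    ⟨2 | 0⟩
    ⟨2 | 1⟩
    ⟨2 | 1⟩
    ⟨2 | 1⟩
    ⟨2 | 1⟩
    ⟨2 | 1⟩
    ⟨2 | 1⟩
    ⟨2 | 1⟩
    ⟨2 | 1⟩
    ⟨2 | 1 1⟩
    ⟨2 | 2⟩
    ⟨2 | 2⟩
    ⟨2 | 2⟩


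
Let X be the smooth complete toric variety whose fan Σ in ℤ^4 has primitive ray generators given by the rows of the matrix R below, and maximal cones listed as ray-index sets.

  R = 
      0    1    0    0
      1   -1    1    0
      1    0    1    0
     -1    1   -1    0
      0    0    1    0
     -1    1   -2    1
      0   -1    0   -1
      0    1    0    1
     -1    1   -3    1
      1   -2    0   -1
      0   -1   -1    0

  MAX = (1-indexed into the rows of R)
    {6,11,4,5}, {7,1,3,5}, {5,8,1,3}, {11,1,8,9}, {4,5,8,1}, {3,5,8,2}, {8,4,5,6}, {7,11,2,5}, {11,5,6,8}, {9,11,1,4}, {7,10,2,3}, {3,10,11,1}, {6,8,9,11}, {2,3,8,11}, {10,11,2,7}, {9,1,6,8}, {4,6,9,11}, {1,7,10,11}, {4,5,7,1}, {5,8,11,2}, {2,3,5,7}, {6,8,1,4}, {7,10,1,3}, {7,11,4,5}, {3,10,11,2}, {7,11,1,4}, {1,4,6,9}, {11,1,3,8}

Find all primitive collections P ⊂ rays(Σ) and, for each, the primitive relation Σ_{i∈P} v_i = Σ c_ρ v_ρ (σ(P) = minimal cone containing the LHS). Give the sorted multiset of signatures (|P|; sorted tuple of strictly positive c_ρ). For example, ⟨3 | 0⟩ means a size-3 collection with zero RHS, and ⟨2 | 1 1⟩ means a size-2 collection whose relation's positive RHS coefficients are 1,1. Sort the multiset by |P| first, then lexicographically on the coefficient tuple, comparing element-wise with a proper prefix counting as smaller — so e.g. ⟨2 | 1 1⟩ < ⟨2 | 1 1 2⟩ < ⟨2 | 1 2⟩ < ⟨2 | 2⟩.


Σ has 23 primitive collections:

  P={2,4}:  v_{2} + v_{4} = 0 ; sig = ⟨2 | 0⟩
  P={7,8}:  v_{7} + v_{8} = 0 ; sig = ⟨2 | 0⟩
  P={1,2}:  v_{1} + v_{2} = v_{3} ; sig = ⟨2 | 1⟩
  P={3,4}:  v_{3} + v_{4} = v_{1} ; sig = ⟨2 | 1⟩
  P={5,9}:  v_{5} + v_{9} = v_{6} ; sig = ⟨2 | 1⟩
  P={2,6}:  v_{2} + v_{6} = v_{8} + v_{11} ; sig = ⟨2 | 1 1⟩
  P={5,10}:  v_{5} + v_{10} = v_{2} + v_{7} ; sig = ⟨2 | 1 1⟩
  P={6,7}:  v_{6} + v_{7} = v_{4} + v_{11} ; sig = ⟨2 | 1 1⟩
  P={8,10}:  v_{8} + v_{10} = v_{3} + v_{11} ; sig = ⟨2 | 1 1⟩
  P={3,6}:  v_{3} + v_{6} = v_{1} + v_{8} + v_{11} ; sig = ⟨2 | 1 1 1⟩
  P={4,10}:  v_{4} + v_{10} = v_{1} + v_{7} + v_{11} ; sig = ⟨2 | 1 1 1⟩
  P={2,9}:  v_{2} + v_{9} = v_{1} + v_{8} + 2·v_{11} ; sig = ⟨2 | 1 1 2⟩
  P={7,9}:  v_{7} + v_{9} = v_{1} + v_{4} + 2·v_{11} ; sig = ⟨2 | 1 1 2⟩
  P={6,10}:  v_{6} + v_{10} = v_{1} + 2·v_{11} ; sig = ⟨2 | 1 2⟩
  P={3,9}:  v_{3} + v_{9} = 2·v_{1} + v_{8} + 2·v_{11} ; sig = ⟨2 | 1 2 2⟩
  P={9,10}:  v_{9} + v_{10} = 2·v_{1} + 3·v_{11} ; sig = ⟨2 | 2 3⟩
  P={1,5,11}:  v_{1} + v_{5} + v_{11} = 0 ; sig = ⟨3 | 0⟩
  P={1,6,11}:  v_{1} + v_{6} + v_{11} = v_{9} ; sig = ⟨3 | 1⟩
  P={3,5,11}:  v_{3} + v_{5} + v_{11} = v_{2} ; sig = ⟨3 | 1⟩
  P={3,7,11}:  v_{3} + v_{7} + v_{11} = v_{10} ; sig = ⟨3 | 1⟩
  P={4,8,11}:  v_{4} + v_{8} + v_{11} = v_{6} ; sig = ⟨3 | 1⟩
  P={1,5,6}:  v_{1} + v_{5} + v_{6} = v_{4} + v_{8} ; sig = ⟨3 | 1 1⟩
  P={4,8,9}:  v_{4} + v_{8} + v_{9} = v_{1} + 2·v_{6} ; sig = ⟨3 | 1 2⟩

Hence PRS(X_Σ) =
[⟨2 | 0⟩, ⟨2 | 0⟩, ⟨2 | 1⟩, ⟨2 | 1⟩, ⟨2 | 1⟩, ⟨2 | 1 1⟩, ⟨2 | 1 1⟩, ⟨2 | 1 1⟩, ⟨2 | 1 1⟩, ⟨2 | 1 1 1⟩, ⟨2 | 1 1 1⟩, ⟨2 | 1 1 2⟩, ⟨2 | 1 1 2⟩, ⟨2 | 1 2⟩, ⟨2 | 1 2 2⟩, ⟨2 | 2 3⟩, ⟨3 | 0⟩, ⟨3 | 1⟩, ⟨3 | 1⟩, ⟨3 | 1⟩, ⟨3 | 1⟩, ⟨3 | 1 1⟩, ⟨3 | 1 2⟩]


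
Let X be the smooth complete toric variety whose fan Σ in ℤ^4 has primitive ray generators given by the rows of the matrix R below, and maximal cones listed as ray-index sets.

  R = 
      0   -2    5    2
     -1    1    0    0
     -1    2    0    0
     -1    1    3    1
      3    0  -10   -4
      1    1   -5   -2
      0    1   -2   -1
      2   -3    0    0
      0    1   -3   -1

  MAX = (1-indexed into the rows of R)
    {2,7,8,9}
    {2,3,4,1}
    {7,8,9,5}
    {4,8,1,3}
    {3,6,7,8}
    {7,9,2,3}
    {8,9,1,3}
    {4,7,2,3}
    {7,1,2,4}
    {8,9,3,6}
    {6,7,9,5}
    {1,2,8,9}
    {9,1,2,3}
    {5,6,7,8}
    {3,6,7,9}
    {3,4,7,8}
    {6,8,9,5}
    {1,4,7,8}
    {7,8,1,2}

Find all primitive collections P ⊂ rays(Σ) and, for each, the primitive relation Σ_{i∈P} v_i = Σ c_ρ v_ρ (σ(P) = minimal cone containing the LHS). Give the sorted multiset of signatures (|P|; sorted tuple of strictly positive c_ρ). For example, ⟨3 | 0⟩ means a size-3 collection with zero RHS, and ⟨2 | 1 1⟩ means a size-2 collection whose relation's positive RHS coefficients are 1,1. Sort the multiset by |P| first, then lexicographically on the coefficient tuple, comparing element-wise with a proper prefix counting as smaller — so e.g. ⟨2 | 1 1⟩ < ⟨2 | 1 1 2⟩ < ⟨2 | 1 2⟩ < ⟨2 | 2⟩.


Σ has 14 primitive collections:

  P={4,9}:  v_{4} + v_{9} = v_{3}  →  sig = ⟨2 | 1⟩
  P={1,5}:  v_{1} + v_{5} = v_{6} + v_{8}  →  sig = ⟨2 | 1 1⟩
  P={1,6}:  v_{1} + v_{6} = v_{3} + v_{8}  →  sig = ⟨2 | 1 1⟩
  P={2,6}:  v_{2} + v_{6} = v_{7} + v_{9}  →  sig = ⟨2 | 1 1⟩
  P={4,5}:  v_{4} + v_{5} = v_{3} + v_{6} + v_{7} + v_{8}  →  sig = ⟨2 | 1 1 1 1⟩
  P={4,6}:  v_{4} + v_{6} = 2·v_{3} + v_{7} + v_{8}  →  sig = ⟨2 | 1 1 2⟩
  P={2,5}:  v_{2} + v_{5} = 2·v_{7} + v_{8} + 2·v_{9}  →  sig = ⟨2 | 1 2 2⟩
  P={3,5}:  v_{3} + v_{5} = 2·v_{6}  →  sig = ⟨2 | 2⟩
  P={1,7,9}:  v_{1} + v_{7} + v_{9} = 0  →  sig = ⟨3 | 0⟩
  P={2,3,8}:  v_{2} + v_{3} + v_{8} = 0  →  sig = ⟨3 | 0⟩
  P={1,3,7}:  v_{1} + v_{3} + v_{7} = v_{4}  →  sig = ⟨3 | 1⟩
  P={2,4,8}:  v_{2} + v_{4} + v_{8} = v_{1} + v_{7}  →  sig = ⟨3 | 1 1⟩
  P={3,7,8,9}:  v_{3} + v_{7} + v_{8} + v_{9} = v_{6}  →  sig = ⟨4 | 1⟩
  P={6,7,8,9}:  v_{6} + v_{7} + v_{8} + v_{9} = v_{5}  →  sig = ⟨4 | 1⟩

Signatures (|P|; sorted positive RHS coefficients), sorted:
{ ⟨2 | 1⟩,  ⟨2 | 1 1⟩ ×3,  ⟨2 | 1 1 1 1⟩,  ⟨2 | 1 1 2⟩,  ⟨2 | 1 2 2⟩,  ⟨2 | 2⟩,  ⟨3 | 0⟩ ×2,  ⟨3 | 1⟩,  ⟨3 | 1 1⟩,  ⟨4 | 1⟩ ×2 }


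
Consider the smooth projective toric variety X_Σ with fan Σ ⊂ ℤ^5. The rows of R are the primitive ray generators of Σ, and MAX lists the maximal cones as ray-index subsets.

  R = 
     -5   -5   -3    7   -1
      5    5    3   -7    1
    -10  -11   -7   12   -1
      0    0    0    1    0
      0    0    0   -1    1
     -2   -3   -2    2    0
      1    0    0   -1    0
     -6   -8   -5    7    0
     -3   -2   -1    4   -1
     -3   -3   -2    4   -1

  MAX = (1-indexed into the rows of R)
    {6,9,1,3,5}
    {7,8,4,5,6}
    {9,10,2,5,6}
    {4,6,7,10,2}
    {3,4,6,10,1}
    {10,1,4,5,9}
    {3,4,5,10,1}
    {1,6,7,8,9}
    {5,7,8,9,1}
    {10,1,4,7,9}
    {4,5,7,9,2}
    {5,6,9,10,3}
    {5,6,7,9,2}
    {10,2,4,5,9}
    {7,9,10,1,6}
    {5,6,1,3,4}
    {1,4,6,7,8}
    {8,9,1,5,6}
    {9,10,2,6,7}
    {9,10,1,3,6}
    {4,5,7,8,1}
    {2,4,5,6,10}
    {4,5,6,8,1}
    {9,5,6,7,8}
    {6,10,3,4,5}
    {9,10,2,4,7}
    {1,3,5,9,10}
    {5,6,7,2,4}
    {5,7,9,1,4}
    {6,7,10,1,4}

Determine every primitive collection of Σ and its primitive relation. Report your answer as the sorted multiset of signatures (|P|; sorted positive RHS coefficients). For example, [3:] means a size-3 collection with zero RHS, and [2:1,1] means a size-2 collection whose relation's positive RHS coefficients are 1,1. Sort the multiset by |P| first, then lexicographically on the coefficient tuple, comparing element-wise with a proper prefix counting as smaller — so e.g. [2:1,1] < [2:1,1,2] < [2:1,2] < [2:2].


|primitive collections| = 12. Relations:

  P={1,2}:  v_{1} + v_{2} = 0 ; sig = [2:]
  P={2,3}:  v_{2} + v_{3} = v_{5} + v_{6} + v_{10} ; sig = [2:1,1,1]
  P={2,8}:  v_{2} + v_{8} = v_{5} + v_{6} + v_{7} ; sig = [2:1,1,1]
  P={3,7}:  v_{3} + v_{7} = v_{1} + 2·v_{6} ; sig = [2:1,2]
  P={8,10}:  v_{8} + v_{10} = v_{1} + 2·v_{6} ; sig = [2:1,2]
  P={3,8}:  v_{3} + v_{8} = 2·v_{1} + v_{5} + 3·v_{6} ; sig = [2:1,2,3]
  P={4,6,9}:  v_{4} + v_{6} + v_{9} = v_{1} ; sig = [3:1]
  P={5,7,10}:  v_{5} + v_{7} + v_{10} = v_{6} ; sig = [3:1]
  P={3,4,9}:  v_{3} + v_{4} + v_{9} = 2·v_{1} + v_{5} + v_{10} ; sig = [3:1,1,2]
  P={4,8,9}:  v_{4} + v_{8} + v_{9} = 2·v_{1} + v_{5} + v_{7} ; sig = [3:1,1,2]
  P={1,5,6,7}:  v_{1} + v_{5} + v_{6} + v_{7} = v_{8} ; sig = [4:1]
  P={1,5,6,10}:  v_{1} + v_{5} + v_{6} + v_{10} = v_{3} ; sig = [4:1]

Signatures (|P|; sorted positive RHS coefficients), sorted:
{ [2:],  [2:1,1,1] ×2,  [2:1,2] ×2,  [2:1,2,3],  [3:1] ×2,  [3:1,1,2] ×2,  [4:1] ×2 }


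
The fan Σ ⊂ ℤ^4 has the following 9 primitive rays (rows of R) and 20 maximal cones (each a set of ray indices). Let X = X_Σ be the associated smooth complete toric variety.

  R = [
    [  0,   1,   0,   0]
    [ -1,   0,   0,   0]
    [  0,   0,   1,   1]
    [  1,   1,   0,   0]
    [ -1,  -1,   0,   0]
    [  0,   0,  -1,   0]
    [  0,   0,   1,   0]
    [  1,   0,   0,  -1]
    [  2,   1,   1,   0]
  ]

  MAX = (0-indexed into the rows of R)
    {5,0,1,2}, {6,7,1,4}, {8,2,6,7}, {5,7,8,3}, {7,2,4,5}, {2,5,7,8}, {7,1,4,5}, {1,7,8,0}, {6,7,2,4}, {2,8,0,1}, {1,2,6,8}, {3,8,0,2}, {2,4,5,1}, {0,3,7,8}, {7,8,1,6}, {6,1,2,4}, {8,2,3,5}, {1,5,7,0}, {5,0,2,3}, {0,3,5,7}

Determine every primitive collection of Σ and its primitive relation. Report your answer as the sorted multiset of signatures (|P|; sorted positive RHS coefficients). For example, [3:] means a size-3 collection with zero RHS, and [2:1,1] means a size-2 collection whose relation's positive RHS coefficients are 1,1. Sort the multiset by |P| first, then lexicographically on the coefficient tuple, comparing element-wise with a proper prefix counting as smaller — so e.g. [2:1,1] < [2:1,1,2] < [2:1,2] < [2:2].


|primitive collections| = 12. Relations:

  P={3,4}:  v_{3} + v_{4} = 0  ⟹  sig = [2:]
  P={5,6}:  v_{5} + v_{6} = 0  ⟹  sig = [2:]
  P={0,4}:  v_{0} + v_{4} = v_{1}  ⟹  sig = [2:1]
  P={1,3}:  v_{1} + v_{3} = v_{0}  ⟹  sig = [2:1]
  P={3,6}:  v_{3} + v_{6} = v_{1} + v_{8}  ⟹  sig = [2:1,1]
  P={4,8}:  v_{4} + v_{8} = v_{2} + v_{7}  ⟹  sig = [2:1,1]
  P={0,6}:  v_{0} + v_{6} = 2·v_{1} + v_{8}  ⟹  sig = [2:1,2]
  P={1,2,7}:  v_{1} + v_{2} + v_{7} = v_{6}  ⟹  sig = [3:1]
  P={1,5,8}:  v_{1} + v_{5} + v_{8} = v_{3}  ⟹  sig = [3:1]
  P={2,3,7}:  v_{2} + v_{3} + v_{7} = v_{8}  ⟹  sig = [3:1]
  P={0,2,7}:  v_{0} + v_{2} + v_{7} = v_{1} + v_{8}  ⟹  sig = [3:1,1]
  P={0,5,8}:  v_{0} + v_{5} + v_{8} = 2·v_{3}  ⟹  sig = [3:2]

Sorted signature multiset PRS(X):
{ [2:] ×2,  [2:1] ×2,  [2:1,1] ×2,  [2:1,2],  [3:1] ×3,  [3:1,1],  [3:2] }


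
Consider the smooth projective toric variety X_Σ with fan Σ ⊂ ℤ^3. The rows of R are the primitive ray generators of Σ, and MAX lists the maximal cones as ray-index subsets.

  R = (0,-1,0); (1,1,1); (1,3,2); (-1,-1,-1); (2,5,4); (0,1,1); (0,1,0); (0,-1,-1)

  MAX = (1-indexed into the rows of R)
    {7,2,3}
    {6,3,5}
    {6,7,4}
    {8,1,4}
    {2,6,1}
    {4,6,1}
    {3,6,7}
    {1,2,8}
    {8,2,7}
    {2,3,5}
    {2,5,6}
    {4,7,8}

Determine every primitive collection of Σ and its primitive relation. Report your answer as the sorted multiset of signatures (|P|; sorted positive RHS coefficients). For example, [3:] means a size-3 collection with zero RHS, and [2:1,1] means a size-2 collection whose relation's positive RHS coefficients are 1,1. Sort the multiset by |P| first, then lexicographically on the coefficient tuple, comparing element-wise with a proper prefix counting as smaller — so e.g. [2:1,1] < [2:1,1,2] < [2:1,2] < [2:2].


|primitive collections| = 12. Relations:

  • {1,7}:  v_{1} + v_{7} = 0  ⇒ sig = [2:]
  • {2,4}:  v_{2} + v_{4} = 0  ⇒ sig = [2:]
  • {6,8}:  v_{6} + v_{8} = 0  ⇒ sig = [2:]
  • {1,3}:  v_{1} + v_{3} = v_{2} + v_{6}  ⇒ sig = [2:1,1]
  • {3,4}:  v_{3} + v_{4} = v_{6} + v_{7}  ⇒ sig = [2:1,1]
  • {3,8}:  v_{3} + v_{8} = v_{2} + v_{7}  ⇒ sig = [2:1,1]
  • {4,5}:  v_{4} + v_{5} = v_{3} + v_{6}  ⇒ sig = [2:1,1]
  • {5,8}:  v_{5} + v_{8} = v_{2} + v_{3}  ⇒ sig = [2:1,1]
  • {5,7}:  v_{5} + v_{7} = 2·v_{3}  ⇒ sig = [2:2]
  • {1,5}:  v_{1} + v_{5} = 2·v_{2} + 2·v_{6}  ⇒ sig = [2:2,2]
  • {2,3,6}:  v_{2} + v_{3} + v_{6} = v_{5}  ⇒ sig = [3:1]
  • {2,6,7}:  v_{2} + v_{6} + v_{7} = v_{3}  ⇒ sig = [3:1]

so the primitive-relation signature multiset is
    [2:]
    [2:]
    [2:]
    [2:1,1]
    [2:1,1]
    [2:1,1]
    [2:1,1]
    [2:1,1]
    [2:2]
    [2:2,2]
    [3:1]
    [3:1]
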